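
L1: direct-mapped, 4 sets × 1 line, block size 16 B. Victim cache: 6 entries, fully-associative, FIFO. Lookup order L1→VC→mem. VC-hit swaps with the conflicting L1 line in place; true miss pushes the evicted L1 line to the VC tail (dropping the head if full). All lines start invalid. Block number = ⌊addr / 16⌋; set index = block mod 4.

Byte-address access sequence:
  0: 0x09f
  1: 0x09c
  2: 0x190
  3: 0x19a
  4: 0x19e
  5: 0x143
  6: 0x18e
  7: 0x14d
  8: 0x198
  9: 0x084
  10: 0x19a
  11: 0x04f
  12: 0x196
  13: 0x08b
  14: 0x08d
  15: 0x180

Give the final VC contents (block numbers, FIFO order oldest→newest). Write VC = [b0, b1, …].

VC = [9, 8, 20, 4]

#0 0x9f→b9/s1 MISS; vc=[]
#1 0x9c→b9/s1 L1-HIT; vc=[]
#2 0x190→b25/s1 MISS; vc=[9]
#3 0x19a→b25/s1 L1-HIT; vc=[9]
#4 0x19e→b25/s1 L1-HIT; vc=[9]
#5 0x143→b20/s0 MISS; vc=[9]
#6 0x18e→b24/s0 MISS; vc=[9,20]
#7 0x14d→b20/s0 VC-HIT; vc=[9,24]
#8 0x198→b25/s1 L1-HIT; vc=[9,24]
#9 0x84→b8/s0 MISS; vc=[9,24,20]
#10 0x19a→b25/s1 L1-HIT; vc=[9,24,20]
#11 0x4f→b4/s0 MISS; vc=[9,24,20,8]
#12 0x196→b25/s1 L1-HIT; vc=[9,24,20,8]
#13 0x8b→b8/s0 VC-HIT; vc=[9,24,20,4]
#14 0x8d→b8/s0 L1-HIT; vc=[9,24,20,4]
#15 0x180→b24/s0 VC-HIT; vc=[9,8,20,4]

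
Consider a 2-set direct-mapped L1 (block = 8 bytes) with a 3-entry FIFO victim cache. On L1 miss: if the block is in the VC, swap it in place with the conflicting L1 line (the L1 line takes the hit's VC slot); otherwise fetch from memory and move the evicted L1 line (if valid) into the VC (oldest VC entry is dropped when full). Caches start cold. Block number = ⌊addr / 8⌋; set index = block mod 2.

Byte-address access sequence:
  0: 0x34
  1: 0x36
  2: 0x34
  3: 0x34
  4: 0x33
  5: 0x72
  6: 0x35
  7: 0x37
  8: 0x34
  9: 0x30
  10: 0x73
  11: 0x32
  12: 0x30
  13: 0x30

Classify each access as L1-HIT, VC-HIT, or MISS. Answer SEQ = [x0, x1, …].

SEQ = [MISS, L1-HIT, L1-HIT, L1-HIT, L1-HIT, MISS, VC-HIT, L1-HIT, L1-HIT, L1-HIT, VC-HIT, VC-HIT, L1-HIT, L1-HIT]

0: 0x34 (blk 6, set 0) → MISS  vc=[]
1: 0x36 (blk 6, set 0) → L1-HIT  vc=[]
2: 0x34 (blk 6, set 0) → L1-HIT  vc=[]
3: 0x34 (blk 6, set 0) → L1-HIT  vc=[]
4: 0x33 (blk 6, set 0) → L1-HIT  vc=[]
5: 0x72 (blk 14, set 0) → MISS  vc=[6]
6: 0x35 (blk 6, set 0) → VC-HIT  vc=[14]
7: 0x37 (blk 6, set 0) → L1-HIT  vc=[14]
8: 0x34 (blk 6, set 0) → L1-HIT  vc=[14]
9: 0x30 (blk 6, set 0) → L1-HIT  vc=[14]
10: 0x73 (blk 14, set 0) → VC-HIT  vc=[6]
11: 0x32 (blk 6, set 0) → VC-HIT  vc=[14]
12: 0x30 (blk 6, set 0) → L1-HIT  vc=[14]
13: 0x30 (blk 6, set 0) → L1-HIT  vc=[14]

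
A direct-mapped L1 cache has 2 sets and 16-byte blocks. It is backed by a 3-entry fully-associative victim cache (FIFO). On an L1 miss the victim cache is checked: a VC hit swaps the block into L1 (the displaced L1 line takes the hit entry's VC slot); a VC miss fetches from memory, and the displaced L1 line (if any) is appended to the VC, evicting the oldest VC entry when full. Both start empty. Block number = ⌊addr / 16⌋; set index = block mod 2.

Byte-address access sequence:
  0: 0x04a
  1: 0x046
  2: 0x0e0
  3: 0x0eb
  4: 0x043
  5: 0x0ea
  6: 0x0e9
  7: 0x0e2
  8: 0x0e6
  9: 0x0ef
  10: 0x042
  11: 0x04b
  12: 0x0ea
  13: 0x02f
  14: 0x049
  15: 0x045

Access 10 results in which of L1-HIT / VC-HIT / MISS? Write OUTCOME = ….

OUTCOME = VC-HIT

  [0] addr=0x4a blk=4 s=0: MISS | VC []
  [1] addr=0x46 blk=4 s=0: L1-HIT | VC []
  [2] addr=0xe0 blk=14 s=0: MISS | VC [4]
  [3] addr=0xeb blk=14 s=0: L1-HIT | VC [4]
  [4] addr=0x43 blk=4 s=0: VC-HIT | VC [14]
  [5] addr=0xea blk=14 s=0: VC-HIT | VC [4]
  [6] addr=0xe9 blk=14 s=0: L1-HIT | VC [4]
  [7] addr=0xe2 blk=14 s=0: L1-HIT | VC [4]
  [8] addr=0xe6 blk=14 s=0: L1-HIT | VC [4]
  [9] addr=0xef blk=14 s=0: L1-HIT | VC [4]
  [10] addr=0x42 blk=4 s=0: VC-HIT | VC [14]
  [11] addr=0x4b blk=4 s=0: L1-HIT | VC [14]
  [12] addr=0xea blk=14 s=0: VC-HIT | VC [4]
  [13] addr=0x2f blk=2 s=0: MISS | VC [4, 14]
  [14] addr=0x49 blk=4 s=0: VC-HIT | VC [2, 14]
  [15] addr=0x45 blk=4 s=0: L1-HIT | VC [2, 14]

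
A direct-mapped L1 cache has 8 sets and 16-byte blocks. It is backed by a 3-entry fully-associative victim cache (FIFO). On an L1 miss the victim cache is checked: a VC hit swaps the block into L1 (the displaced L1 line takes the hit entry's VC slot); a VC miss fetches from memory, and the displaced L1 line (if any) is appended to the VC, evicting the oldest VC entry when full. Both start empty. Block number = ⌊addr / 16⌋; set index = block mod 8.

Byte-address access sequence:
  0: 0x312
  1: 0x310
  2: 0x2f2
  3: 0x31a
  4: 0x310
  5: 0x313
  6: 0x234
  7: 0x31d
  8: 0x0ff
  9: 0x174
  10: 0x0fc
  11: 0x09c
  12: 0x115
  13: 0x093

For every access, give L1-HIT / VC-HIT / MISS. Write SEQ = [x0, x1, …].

SEQ = [MISS, L1-HIT, MISS, L1-HIT, L1-HIT, L1-HIT, MISS, L1-HIT, MISS, MISS, VC-HIT, MISS, MISS, VC-HIT]

0: 0x312 (blk 49, set 1) → MISS  vc=[]
1: 0x310 (blk 49, set 1) → L1-HIT  vc=[]
2: 0x2f2 (blk 47, set 7) → MISS  vc=[]
3: 0x31a (blk 49, set 1) → L1-HIT  vc=[]
4: 0x310 (blk 49, set 1) → L1-HIT  vc=[]
5: 0x313 (blk 49, set 1) → L1-HIT  vc=[]
6: 0x234 (blk 35, set 3) → MISS  vc=[]
7: 0x31d (blk 49, set 1) → L1-HIT  vc=[]
8: 0xff (blk 15, set 7) → MISS  vc=[47]
9: 0x174 (blk 23, set 7) → MISS  vc=[47, 15]
10: 0xfc (blk 15, set 7) → VC-HIT  vc=[47, 23]
11: 0x9c (blk 9, set 1) → MISS  vc=[47, 23, 49]
12: 0x115 (blk 17, set 1) → MISS  vc=[23, 49, 9]
13: 0x93 (blk 9, set 1) → VC-HIT  vc=[23, 49, 17]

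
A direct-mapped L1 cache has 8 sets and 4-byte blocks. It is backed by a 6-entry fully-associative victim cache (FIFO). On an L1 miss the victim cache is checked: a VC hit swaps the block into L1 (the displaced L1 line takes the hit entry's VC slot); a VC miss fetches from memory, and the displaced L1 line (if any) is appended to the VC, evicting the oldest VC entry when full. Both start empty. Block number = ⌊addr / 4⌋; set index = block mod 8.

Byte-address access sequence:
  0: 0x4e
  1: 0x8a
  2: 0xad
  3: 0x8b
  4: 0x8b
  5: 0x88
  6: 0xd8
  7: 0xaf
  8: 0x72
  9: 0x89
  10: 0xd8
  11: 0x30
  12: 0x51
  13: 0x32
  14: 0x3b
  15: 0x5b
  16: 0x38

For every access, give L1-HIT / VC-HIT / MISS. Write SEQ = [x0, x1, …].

#0 0x4e→b19/s3 MISS; vc=[]
#1 0x8a→b34/s2 MISS; vc=[]
#2 0xad→b43/s3 MISS; vc=[19]
#3 0x8b→b34/s2 L1-HIT; vc=[19]
#4 0x8b→b34/s2 L1-HIT; vc=[19]
#5 0x88→b34/s2 L1-HIT; vc=[19]
#6 0xd8→b54/s6 MISS; vc=[19]
#7 0xaf→b43/s3 L1-HIT; vc=[19]
#8 0x72→b28/s4 MISS; vc=[19]
#9 0x89→b34/s2 L1-HIT; vc=[19]
#10 0xd8→b54/s6 L1-HIT; vc=[19]
#11 0x30→b12/s4 MISS; vc=[19,28]
#12 0x51→b20/s4 MISS; vc=[19,28,12]
#13 0x32→b12/s4 VC-HIT; vc=[19,28,20]
#14 0x3b→b14/s6 MISS; vc=[19,28,20,54]
#15 0x5b→b22/s6 MISS; vc=[19,28,20,54,14]
#16 0x38→b14/s6 VC-HIT; vc=[19,28,20,54,22]

SEQ = [MISS, MISS, MISS, L1-HIT, L1-HIT, L1-HIT, MISS, L1-HIT, MISS, L1-HIT, L1-HIT, MISS, MISS, VC-HIT, MISS, MISS, VC-HIT]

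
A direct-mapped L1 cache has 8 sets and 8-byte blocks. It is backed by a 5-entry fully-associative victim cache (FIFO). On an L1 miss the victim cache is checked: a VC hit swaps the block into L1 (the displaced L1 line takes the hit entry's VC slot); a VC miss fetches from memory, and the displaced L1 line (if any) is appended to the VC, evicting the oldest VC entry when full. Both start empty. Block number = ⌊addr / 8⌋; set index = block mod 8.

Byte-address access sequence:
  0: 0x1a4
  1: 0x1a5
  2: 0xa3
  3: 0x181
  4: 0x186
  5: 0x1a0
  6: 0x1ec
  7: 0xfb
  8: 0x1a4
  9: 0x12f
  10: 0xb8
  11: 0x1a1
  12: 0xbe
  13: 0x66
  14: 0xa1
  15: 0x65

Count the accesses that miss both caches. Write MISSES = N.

MISSES = 8

  [0] addr=0x1a4 blk=52 s=4: MISS | VC []
  [1] addr=0x1a5 blk=52 s=4: L1-HIT | VC []
  [2] addr=0xa3 blk=20 s=4: MISS | VC [52]
  [3] addr=0x181 blk=48 s=0: MISS | VC [52]
  [4] addr=0x186 blk=48 s=0: L1-HIT | VC [52]
  [5] addr=0x1a0 blk=52 s=4: VC-HIT | VC [20]
  [6] addr=0x1ec blk=61 s=5: MISS | VC [20]
  [7] addr=0xfb blk=31 s=7: MISS | VC [20]
  [8] addr=0x1a4 blk=52 s=4: L1-HIT | VC [20]
  [9] addr=0x12f blk=37 s=5: MISS | VC [20, 61]
  [10] addr=0xb8 blk=23 s=7: MISS | VC [20, 61, 31]
  [11] addr=0x1a1 blk=52 s=4: L1-HIT | VC [20, 61, 31]
  [12] addr=0xbe blk=23 s=7: L1-HIT | VC [20, 61, 31]
  [13] addr=0x66 blk=12 s=4: MISS | VC [20, 61, 31, 52]
  [14] addr=0xa1 blk=20 s=4: VC-HIT | VC [12, 61, 31, 52]
  [15] addr=0x65 blk=12 s=4: VC-HIT | VC [20, 61, 31, 52]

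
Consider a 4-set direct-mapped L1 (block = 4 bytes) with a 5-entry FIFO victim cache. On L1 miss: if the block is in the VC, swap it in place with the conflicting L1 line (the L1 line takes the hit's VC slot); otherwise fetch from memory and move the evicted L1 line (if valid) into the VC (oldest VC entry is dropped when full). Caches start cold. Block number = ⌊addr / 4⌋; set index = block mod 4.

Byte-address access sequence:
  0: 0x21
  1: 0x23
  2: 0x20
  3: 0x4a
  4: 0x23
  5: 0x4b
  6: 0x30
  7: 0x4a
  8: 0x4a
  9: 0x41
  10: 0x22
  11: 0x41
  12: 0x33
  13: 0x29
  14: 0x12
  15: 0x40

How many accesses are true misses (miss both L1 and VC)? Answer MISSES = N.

MISSES = 6

  [0] addr=0x21 blk=8 s=0: MISS | VC []
  [1] addr=0x23 blk=8 s=0: L1-HIT | VC []
  [2] addr=0x20 blk=8 s=0: L1-HIT | VC []
  [3] addr=0x4a blk=18 s=2: MISS | VC []
  [4] addr=0x23 blk=8 s=0: L1-HIT | VC []
  [5] addr=0x4b blk=18 s=2: L1-HIT | VC []
  [6] addr=0x30 blk=12 s=0: MISS | VC [8]
  [7] addr=0x4a blk=18 s=2: L1-HIT | VC [8]
  [8] addr=0x4a blk=18 s=2: L1-HIT | VC [8]
  [9] addr=0x41 blk=16 s=0: MISS | VC [8, 12]
  [10] addr=0x22 blk=8 s=0: VC-HIT | VC [16, 12]
  [11] addr=0x41 blk=16 s=0: VC-HIT | VC [8, 12]
  [12] addr=0x33 blk=12 s=0: VC-HIT | VC [8, 16]
  [13] addr=0x29 blk=10 s=2: MISS | VC [8, 16, 18]
  [14] addr=0x12 blk=4 s=0: MISS | VC [8, 16, 18, 12]
  [15] addr=0x40 blk=16 s=0: VC-HIT | VC [8, 4, 18, 12]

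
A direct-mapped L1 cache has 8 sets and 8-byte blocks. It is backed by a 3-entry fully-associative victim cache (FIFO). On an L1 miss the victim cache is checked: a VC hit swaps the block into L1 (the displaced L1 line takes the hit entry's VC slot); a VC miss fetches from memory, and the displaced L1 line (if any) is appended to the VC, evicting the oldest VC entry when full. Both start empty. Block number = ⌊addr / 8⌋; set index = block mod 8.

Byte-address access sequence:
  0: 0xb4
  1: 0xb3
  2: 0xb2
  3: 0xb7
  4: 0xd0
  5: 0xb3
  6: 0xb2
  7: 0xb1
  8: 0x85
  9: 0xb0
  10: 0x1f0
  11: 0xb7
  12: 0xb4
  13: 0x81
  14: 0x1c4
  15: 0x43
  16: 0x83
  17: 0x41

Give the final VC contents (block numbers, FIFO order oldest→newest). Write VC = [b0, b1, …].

VC = [62, 16, 56]

0: 0xb4 (blk 22, set 6) → MISS  vc=[]
1: 0xb3 (blk 22, set 6) → L1-HIT  vc=[]
2: 0xb2 (blk 22, set 6) → L1-HIT  vc=[]
3: 0xb7 (blk 22, set 6) → L1-HIT  vc=[]
4: 0xd0 (blk 26, set 2) → MISS  vc=[]
5: 0xb3 (blk 22, set 6) → L1-HIT  vc=[]
6: 0xb2 (blk 22, set 6) → L1-HIT  vc=[]
7: 0xb1 (blk 22, set 6) → L1-HIT  vc=[]
8: 0x85 (blk 16, set 0) → MISS  vc=[]
9: 0xb0 (blk 22, set 6) → L1-HIT  vc=[]
10: 0x1f0 (blk 62, set 6) → MISS  vc=[22]
11: 0xb7 (blk 22, set 6) → VC-HIT  vc=[62]
12: 0xb4 (blk 22, set 6) → L1-HIT  vc=[62]
13: 0x81 (blk 16, set 0) → L1-HIT  vc=[62]
14: 0x1c4 (blk 56, set 0) → MISS  vc=[62, 16]
15: 0x43 (blk 8, set 0) → MISS  vc=[62, 16, 56]
16: 0x83 (blk 16, set 0) → VC-HIT  vc=[62, 8, 56]
17: 0x41 (blk 8, set 0) → VC-HIT  vc=[62, 16, 56]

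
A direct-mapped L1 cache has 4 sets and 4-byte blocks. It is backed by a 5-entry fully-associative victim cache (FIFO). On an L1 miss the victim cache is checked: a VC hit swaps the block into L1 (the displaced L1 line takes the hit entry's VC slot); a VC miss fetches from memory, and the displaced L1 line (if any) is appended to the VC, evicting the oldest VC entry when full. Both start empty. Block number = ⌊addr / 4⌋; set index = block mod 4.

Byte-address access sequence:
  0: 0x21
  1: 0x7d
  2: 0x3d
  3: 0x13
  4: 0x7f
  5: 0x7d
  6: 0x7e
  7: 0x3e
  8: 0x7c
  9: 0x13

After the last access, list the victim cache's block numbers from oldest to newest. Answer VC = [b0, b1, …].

VC = [15, 8]

  [0] addr=0x21 blk=8 s=0: MISS | VC []
  [1] addr=0x7d blk=31 s=3: MISS | VC []
  [2] addr=0x3d blk=15 s=3: MISS | VC [31]
  [3] addr=0x13 blk=4 s=0: MISS | VC [31, 8]
  [4] addr=0x7f blk=31 s=3: VC-HIT | VC [15, 8]
  [5] addr=0x7d blk=31 s=3: L1-HIT | VC [15, 8]
  [6] addr=0x7e blk=31 s=3: L1-HIT | VC [15, 8]
  [7] addr=0x3e blk=15 s=3: VC-HIT | VC [31, 8]
  [8] addr=0x7c blk=31 s=3: VC-HIT | VC [15, 8]
  [9] addr=0x13 blk=4 s=0: L1-HIT | VC [15, 8]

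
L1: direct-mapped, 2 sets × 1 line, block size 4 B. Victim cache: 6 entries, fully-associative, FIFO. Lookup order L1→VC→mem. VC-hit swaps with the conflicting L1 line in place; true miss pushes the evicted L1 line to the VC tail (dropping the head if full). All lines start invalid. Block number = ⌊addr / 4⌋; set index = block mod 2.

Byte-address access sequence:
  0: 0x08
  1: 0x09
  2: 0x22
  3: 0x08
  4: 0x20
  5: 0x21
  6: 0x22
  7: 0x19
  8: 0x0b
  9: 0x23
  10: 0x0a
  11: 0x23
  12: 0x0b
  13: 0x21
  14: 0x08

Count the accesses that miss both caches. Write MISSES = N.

  [0] addr=0x8 blk=2 s=0: MISS | VC []
  [1] addr=0x9 blk=2 s=0: L1-HIT | VC []
  [2] addr=0x22 blk=8 s=0: MISS | VC [2]
  [3] addr=0x8 blk=2 s=0: VC-HIT | VC [8]
  [4] addr=0x20 blk=8 s=0: VC-HIT | VC [2]
  [5] addr=0x21 blk=8 s=0: L1-HIT | VC [2]
  [6] addr=0x22 blk=8 s=0: L1-HIT | VC [2]
  [7] addr=0x19 blk=6 s=0: MISS | VC [2, 8]
  [8] addr=0xb blk=2 s=0: VC-HIT | VC [6, 8]
  [9] addr=0x23 blk=8 s=0: VC-HIT | VC [6, 2]
  [10] addr=0xa blk=2 s=0: VC-HIT | VC [6, 8]
  [11] addr=0x23 blk=8 s=0: VC-HIT | VC [6, 2]
  [12] addr=0xb blk=2 s=0: VC-HIT | VC [6, 8]
  [13] addr=0x21 blk=8 s=0: VC-HIT | VC [6, 2]
  [14] addr=0x8 blk=2 s=0: VC-HIT | VC [6, 8]

MISSES = 3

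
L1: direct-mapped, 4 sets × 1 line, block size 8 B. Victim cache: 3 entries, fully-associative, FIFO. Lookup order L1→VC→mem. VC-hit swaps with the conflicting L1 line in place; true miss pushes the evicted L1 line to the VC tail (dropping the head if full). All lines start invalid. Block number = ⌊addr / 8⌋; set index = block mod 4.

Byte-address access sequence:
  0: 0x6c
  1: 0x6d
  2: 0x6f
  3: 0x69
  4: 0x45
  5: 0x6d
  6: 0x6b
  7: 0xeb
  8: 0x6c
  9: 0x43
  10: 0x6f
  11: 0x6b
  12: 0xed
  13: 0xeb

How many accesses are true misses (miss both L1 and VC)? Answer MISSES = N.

0: 0x6c (blk 13, set 1) → MISS  vc=[]
1: 0x6d (blk 13, set 1) → L1-HIT  vc=[]
2: 0x6f (blk 13, set 1) → L1-HIT  vc=[]
3: 0x69 (blk 13, set 1) → L1-HIT  vc=[]
4: 0x45 (blk 8, set 0) → MISS  vc=[]
5: 0x6d (blk 13, set 1) → L1-HIT  vc=[]
6: 0x6b (blk 13, set 1) → L1-HIT  vc=[]
7: 0xeb (blk 29, set 1) → MISS  vc=[13]
8: 0x6c (blk 13, set 1) → VC-HIT  vc=[29]
9: 0x43 (blk 8, set 0) → L1-HIT  vc=[29]
10: 0x6f (blk 13, set 1) → L1-HIT  vc=[29]
11: 0x6b (blk 13, set 1) → L1-HIT  vc=[29]
12: 0xed (blk 29, set 1) → VC-HIT  vc=[13]
13: 0xeb (blk 29, set 1) → L1-HIT  vc=[13]

MISSES = 3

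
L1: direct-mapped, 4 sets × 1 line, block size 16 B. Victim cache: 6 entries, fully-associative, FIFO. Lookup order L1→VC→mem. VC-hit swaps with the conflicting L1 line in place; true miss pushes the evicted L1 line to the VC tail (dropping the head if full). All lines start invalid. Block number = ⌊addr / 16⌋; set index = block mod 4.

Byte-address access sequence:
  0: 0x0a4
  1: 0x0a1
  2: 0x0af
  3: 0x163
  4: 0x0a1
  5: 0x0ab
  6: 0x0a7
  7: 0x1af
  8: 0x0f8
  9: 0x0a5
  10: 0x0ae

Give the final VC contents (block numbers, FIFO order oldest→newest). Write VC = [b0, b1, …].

  [0] addr=0xa4 blk=10 s=2: MISS | VC []
  [1] addr=0xa1 blk=10 s=2: L1-HIT | VC []
  [2] addr=0xaf blk=10 s=2: L1-HIT | VC []
  [3] addr=0x163 blk=22 s=2: MISS | VC [10]
  [4] addr=0xa1 blk=10 s=2: VC-HIT | VC [22]
  [5] addr=0xab blk=10 s=2: L1-HIT | VC [22]
  [6] addr=0xa7 blk=10 s=2: L1-HIT | VC [22]
  [7] addr=0x1af blk=26 s=2: MISS | VC [22, 10]
  [8] addr=0xf8 blk=15 s=3: MISS | VC [22, 10]
  [9] addr=0xa5 blk=10 s=2: VC-HIT | VC [22, 26]
  [10] addr=0xae blk=10 s=2: L1-HIT | VC [22, 26]

VC = [22, 26]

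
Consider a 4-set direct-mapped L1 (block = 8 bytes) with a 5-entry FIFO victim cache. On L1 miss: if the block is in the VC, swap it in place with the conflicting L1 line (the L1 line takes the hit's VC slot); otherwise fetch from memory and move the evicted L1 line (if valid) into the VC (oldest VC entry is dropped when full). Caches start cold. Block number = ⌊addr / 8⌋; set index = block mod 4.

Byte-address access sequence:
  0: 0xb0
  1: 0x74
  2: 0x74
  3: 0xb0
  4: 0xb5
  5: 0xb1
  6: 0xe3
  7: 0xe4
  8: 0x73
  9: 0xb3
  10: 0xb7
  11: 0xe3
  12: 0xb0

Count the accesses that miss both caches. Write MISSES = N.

0: 0xb0 (blk 22, set 2) → MISS  vc=[]
1: 0x74 (blk 14, set 2) → MISS  vc=[22]
2: 0x74 (blk 14, set 2) → L1-HIT  vc=[22]
3: 0xb0 (blk 22, set 2) → VC-HIT  vc=[14]
4: 0xb5 (blk 22, set 2) → L1-HIT  vc=[14]
5: 0xb1 (blk 22, set 2) → L1-HIT  vc=[14]
6: 0xe3 (blk 28, set 0) → MISS  vc=[14]
7: 0xe4 (blk 28, set 0) → L1-HIT  vc=[14]
8: 0x73 (blk 14, set 2) → VC-HIT  vc=[22]
9: 0xb3 (blk 22, set 2) → VC-HIT  vc=[14]
10: 0xb7 (blk 22, set 2) → L1-HIT  vc=[14]
11: 0xe3 (blk 28, set 0) → L1-HIT  vc=[14]
12: 0xb0 (blk 22, set 2) → L1-HIT  vc=[14]

MISSES = 3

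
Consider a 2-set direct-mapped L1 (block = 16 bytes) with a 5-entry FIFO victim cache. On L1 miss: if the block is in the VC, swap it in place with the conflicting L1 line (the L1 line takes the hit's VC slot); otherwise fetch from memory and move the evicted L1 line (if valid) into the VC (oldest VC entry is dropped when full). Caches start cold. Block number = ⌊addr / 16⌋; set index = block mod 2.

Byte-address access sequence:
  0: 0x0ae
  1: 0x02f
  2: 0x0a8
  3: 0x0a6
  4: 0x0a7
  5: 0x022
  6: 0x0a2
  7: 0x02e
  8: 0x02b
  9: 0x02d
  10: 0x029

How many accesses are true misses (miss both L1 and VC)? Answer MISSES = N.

0: 0xae (blk 10, set 0) → MISS  vc=[]
1: 0x2f (blk 2, set 0) → MISS  vc=[10]
2: 0xa8 (blk 10, set 0) → VC-HIT  vc=[2]
3: 0xa6 (blk 10, set 0) → L1-HIT  vc=[2]
4: 0xa7 (blk 10, set 0) → L1-HIT  vc=[2]
5: 0x22 (blk 2, set 0) → VC-HIT  vc=[10]
6: 0xa2 (blk 10, set 0) → VC-HIT  vc=[2]
7: 0x2e (blk 2, set 0) → VC-HIT  vc=[10]
8: 0x2b (blk 2, set 0) → L1-HIT  vc=[10]
9: 0x2d (blk 2, set 0) → L1-HIT  vc=[10]
10: 0x29 (blk 2, set 0) → L1-HIT  vc=[10]

MISSES = 2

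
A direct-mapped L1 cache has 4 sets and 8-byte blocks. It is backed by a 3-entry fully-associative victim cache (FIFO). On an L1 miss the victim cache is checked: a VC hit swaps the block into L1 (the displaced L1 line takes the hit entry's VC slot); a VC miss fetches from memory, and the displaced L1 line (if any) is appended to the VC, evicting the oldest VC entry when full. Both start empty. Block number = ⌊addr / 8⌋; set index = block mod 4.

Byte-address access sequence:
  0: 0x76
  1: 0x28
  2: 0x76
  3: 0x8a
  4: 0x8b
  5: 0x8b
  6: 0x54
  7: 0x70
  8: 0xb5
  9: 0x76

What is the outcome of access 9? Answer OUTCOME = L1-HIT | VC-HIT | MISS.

#0 0x76→b14/s2 MISS; vc=[]
#1 0x28→b5/s1 MISS; vc=[]
#2 0x76→b14/s2 L1-HIT; vc=[]
#3 0x8a→b17/s1 MISS; vc=[5]
#4 0x8b→b17/s1 L1-HIT; vc=[5]
#5 0x8b→b17/s1 L1-HIT; vc=[5]
#6 0x54→b10/s2 MISS; vc=[5,14]
#7 0x70→b14/s2 VC-HIT; vc=[5,10]
#8 0xb5→b22/s2 MISS; vc=[5,10,14]
#9 0x76→b14/s2 VC-HIT; vc=[5,10,22]

OUTCOME = VC-HIT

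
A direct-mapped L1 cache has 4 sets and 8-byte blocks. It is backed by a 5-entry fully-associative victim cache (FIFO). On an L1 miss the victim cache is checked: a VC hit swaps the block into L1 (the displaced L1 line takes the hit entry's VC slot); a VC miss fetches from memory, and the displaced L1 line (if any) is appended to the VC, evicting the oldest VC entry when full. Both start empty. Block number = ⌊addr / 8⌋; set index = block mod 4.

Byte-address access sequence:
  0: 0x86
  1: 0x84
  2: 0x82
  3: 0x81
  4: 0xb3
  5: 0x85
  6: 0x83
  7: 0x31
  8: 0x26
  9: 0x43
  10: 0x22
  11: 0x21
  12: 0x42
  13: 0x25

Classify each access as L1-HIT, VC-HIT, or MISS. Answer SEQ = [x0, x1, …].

0: 0x86 (blk 16, set 0) → MISS  vc=[]
1: 0x84 (blk 16, set 0) → L1-HIT  vc=[]
2: 0x82 (blk 16, set 0) → L1-HIT  vc=[]
3: 0x81 (blk 16, set 0) → L1-HIT  vc=[]
4: 0xb3 (blk 22, set 2) → MISS  vc=[]
5: 0x85 (blk 16, set 0) → L1-HIT  vc=[]
6: 0x83 (blk 16, set 0) → L1-HIT  vc=[]
7: 0x31 (blk 6, set 2) → MISS  vc=[22]
8: 0x26 (blk 4, set 0) → MISS  vc=[22, 16]
9: 0x43 (blk 8, set 0) → MISS  vc=[22, 16, 4]
10: 0x22 (blk 4, set 0) → VC-HIT  vc=[22, 16, 8]
11: 0x21 (blk 4, set 0) → L1-HIT  vc=[22, 16, 8]
12: 0x42 (blk 8, set 0) → VC-HIT  vc=[22, 16, 4]
13: 0x25 (blk 4, set 0) → VC-HIT  vc=[22, 16, 8]

SEQ = [MISS, L1-HIT, L1-HIT, L1-HIT, MISS, L1-HIT, L1-HIT, MISS, MISS, MISS, VC-HIT, L1-HIT, VC-HIT, VC-HIT]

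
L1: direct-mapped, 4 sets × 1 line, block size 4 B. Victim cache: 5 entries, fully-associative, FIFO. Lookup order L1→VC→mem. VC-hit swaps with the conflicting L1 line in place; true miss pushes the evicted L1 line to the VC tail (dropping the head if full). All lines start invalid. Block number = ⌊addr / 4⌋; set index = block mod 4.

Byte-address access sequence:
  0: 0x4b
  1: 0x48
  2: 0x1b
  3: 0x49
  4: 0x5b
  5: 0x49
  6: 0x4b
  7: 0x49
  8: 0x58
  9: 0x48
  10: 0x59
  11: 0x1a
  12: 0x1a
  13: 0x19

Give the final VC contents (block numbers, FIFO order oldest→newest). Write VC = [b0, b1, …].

#0 0x4b→b18/s2 MISS; vc=[]
#1 0x48→b18/s2 L1-HIT; vc=[]
#2 0x1b→b6/s2 MISS; vc=[18]
#3 0x49→b18/s2 VC-HIT; vc=[6]
#4 0x5b→b22/s2 MISS; vc=[6,18]
#5 0x49→b18/s2 VC-HIT; vc=[6,22]
#6 0x4b→b18/s2 L1-HIT; vc=[6,22]
#7 0x49→b18/s2 L1-HIT; vc=[6,22]
#8 0x58→b22/s2 VC-HIT; vc=[6,18]
#9 0x48→b18/s2 VC-HIT; vc=[6,22]
#10 0x59→b22/s2 VC-HIT; vc=[6,18]
#11 0x1a→b6/s2 VC-HIT; vc=[22,18]
#12 0x1a→b6/s2 L1-HIT; vc=[22,18]
#13 0x19→b6/s2 L1-HIT; vc=[22,18]

VC = [22, 18]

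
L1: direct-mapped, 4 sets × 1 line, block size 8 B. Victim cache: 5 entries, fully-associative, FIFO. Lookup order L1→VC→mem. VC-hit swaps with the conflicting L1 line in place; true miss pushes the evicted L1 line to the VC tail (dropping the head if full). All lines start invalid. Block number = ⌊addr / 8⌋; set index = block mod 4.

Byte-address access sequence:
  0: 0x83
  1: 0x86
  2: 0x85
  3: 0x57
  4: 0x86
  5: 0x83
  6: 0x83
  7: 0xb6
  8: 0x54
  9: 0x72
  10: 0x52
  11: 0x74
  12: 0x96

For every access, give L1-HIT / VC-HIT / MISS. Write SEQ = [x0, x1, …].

SEQ = [MISS, L1-HIT, L1-HIT, MISS, L1-HIT, L1-HIT, L1-HIT, MISS, VC-HIT, MISS, VC-HIT, VC-HIT, MISS]

0: 0x83 (blk 16, set 0) → MISS  vc=[]
1: 0x86 (blk 16, set 0) → L1-HIT  vc=[]
2: 0x85 (blk 16, set 0) → L1-HIT  vc=[]
3: 0x57 (blk 10, set 2) → MISS  vc=[]
4: 0x86 (blk 16, set 0) → L1-HIT  vc=[]
5: 0x83 (blk 16, set 0) → L1-HIT  vc=[]
6: 0x83 (blk 16, set 0) → L1-HIT  vc=[]
7: 0xb6 (blk 22, set 2) → MISS  vc=[10]
8: 0x54 (blk 10, set 2) → VC-HIT  vc=[22]
9: 0x72 (blk 14, set 2) → MISS  vc=[22, 10]
10: 0x52 (blk 10, set 2) → VC-HIT  vc=[22, 14]
11: 0x74 (blk 14, set 2) → VC-HIT  vc=[22, 10]
12: 0x96 (blk 18, set 2) → MISS  vc=[22, 10, 14]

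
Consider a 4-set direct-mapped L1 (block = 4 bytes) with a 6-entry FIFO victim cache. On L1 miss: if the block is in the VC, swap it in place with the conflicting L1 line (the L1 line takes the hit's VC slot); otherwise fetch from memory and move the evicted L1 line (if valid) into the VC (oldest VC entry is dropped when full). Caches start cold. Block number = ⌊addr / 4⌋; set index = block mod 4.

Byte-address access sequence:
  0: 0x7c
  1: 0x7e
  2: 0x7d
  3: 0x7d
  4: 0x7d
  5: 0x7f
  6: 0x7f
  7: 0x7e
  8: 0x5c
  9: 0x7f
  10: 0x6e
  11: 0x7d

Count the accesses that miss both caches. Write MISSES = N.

#0 0x7c→b31/s3 MISS; vc=[]
#1 0x7e→b31/s3 L1-HIT; vc=[]
#2 0x7d→b31/s3 L1-HIT; vc=[]
#3 0x7d→b31/s3 L1-HIT; vc=[]
#4 0x7d→b31/s3 L1-HIT; vc=[]
#5 0x7f→b31/s3 L1-HIT; vc=[]
#6 0x7f→b31/s3 L1-HIT; vc=[]
#7 0x7e→b31/s3 L1-HIT; vc=[]
#8 0x5c→b23/s3 MISS; vc=[31]
#9 0x7f→b31/s3 VC-HIT; vc=[23]
#10 0x6e→b27/s3 MISS; vc=[23,31]
#11 0x7d→b31/s3 VC-HIT; vc=[23,27]

MISSES = 3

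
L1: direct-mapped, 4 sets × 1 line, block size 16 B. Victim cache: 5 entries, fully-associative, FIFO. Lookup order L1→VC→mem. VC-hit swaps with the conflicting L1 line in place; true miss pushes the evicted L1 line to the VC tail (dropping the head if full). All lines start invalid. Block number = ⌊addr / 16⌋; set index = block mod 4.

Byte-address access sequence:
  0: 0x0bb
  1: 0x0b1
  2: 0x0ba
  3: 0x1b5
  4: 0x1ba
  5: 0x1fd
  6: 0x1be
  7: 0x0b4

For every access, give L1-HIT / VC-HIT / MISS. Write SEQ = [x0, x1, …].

SEQ = [MISS, L1-HIT, L1-HIT, MISS, L1-HIT, MISS, VC-HIT, VC-HIT]

#0 0xbb→b11/s3 MISS; vc=[]
#1 0xb1→b11/s3 L1-HIT; vc=[]
#2 0xba→b11/s3 L1-HIT; vc=[]
#3 0x1b5→b27/s3 MISS; vc=[11]
#4 0x1ba→b27/s3 L1-HIT; vc=[11]
#5 0x1fd→b31/s3 MISS; vc=[11,27]
#6 0x1be→b27/s3 VC-HIT; vc=[11,31]
#7 0xb4→b11/s3 VC-HIT; vc=[27,31]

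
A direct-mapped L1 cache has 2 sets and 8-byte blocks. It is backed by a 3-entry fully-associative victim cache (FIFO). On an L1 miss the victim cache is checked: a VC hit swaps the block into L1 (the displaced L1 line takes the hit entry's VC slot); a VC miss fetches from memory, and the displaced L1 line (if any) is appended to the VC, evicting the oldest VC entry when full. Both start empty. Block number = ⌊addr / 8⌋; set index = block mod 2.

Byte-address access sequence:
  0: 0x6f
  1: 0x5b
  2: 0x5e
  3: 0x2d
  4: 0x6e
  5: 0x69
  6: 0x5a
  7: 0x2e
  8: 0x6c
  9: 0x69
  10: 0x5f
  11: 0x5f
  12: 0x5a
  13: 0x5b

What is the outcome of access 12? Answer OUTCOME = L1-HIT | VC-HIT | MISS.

OUTCOME = L1-HIT

#0 0x6f→b13/s1 MISS; vc=[]
#1 0x5b→b11/s1 MISS; vc=[13]
#2 0x5e→b11/s1 L1-HIT; vc=[13]
#3 0x2d→b5/s1 MISS; vc=[13,11]
#4 0x6e→b13/s1 VC-HIT; vc=[5,11]
#5 0x69→b13/s1 L1-HIT; vc=[5,11]
#6 0x5a→b11/s1 VC-HIT; vc=[5,13]
#7 0x2e→b5/s1 VC-HIT; vc=[11,13]
#8 0x6c→b13/s1 VC-HIT; vc=[11,5]
#9 0x69→b13/s1 L1-HIT; vc=[11,5]
#10 0x5f→b11/s1 VC-HIT; vc=[13,5]
#11 0x5f→b11/s1 L1-HIT; vc=[13,5]
#12 0x5a→b11/s1 L1-HIT; vc=[13,5]
#13 0x5b→b11/s1 L1-HIT; vc=[13,5]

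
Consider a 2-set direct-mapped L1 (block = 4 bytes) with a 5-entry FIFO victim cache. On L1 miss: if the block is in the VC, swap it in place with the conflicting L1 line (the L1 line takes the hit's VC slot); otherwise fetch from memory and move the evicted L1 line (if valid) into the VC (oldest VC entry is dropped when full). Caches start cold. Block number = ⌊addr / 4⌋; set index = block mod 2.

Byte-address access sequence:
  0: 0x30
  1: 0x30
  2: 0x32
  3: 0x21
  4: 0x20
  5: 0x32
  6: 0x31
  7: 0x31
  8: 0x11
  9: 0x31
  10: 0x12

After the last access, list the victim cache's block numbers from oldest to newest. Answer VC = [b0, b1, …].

  [0] addr=0x30 blk=12 s=0: MISS | VC []
  [1] addr=0x30 blk=12 s=0: L1-HIT | VC []
  [2] addr=0x32 blk=12 s=0: L1-HIT | VC []
  [3] addr=0x21 blk=8 s=0: MISS | VC [12]
  [4] addr=0x20 blk=8 s=0: L1-HIT | VC [12]
  [5] addr=0x32 blk=12 s=0: VC-HIT | VC [8]
  [6] addr=0x31 blk=12 s=0: L1-HIT | VC [8]
  [7] addr=0x31 blk=12 s=0: L1-HIT | VC [8]
  [8] addr=0x11 blk=4 s=0: MISS | VC [8, 12]
  [9] addr=0x31 blk=12 s=0: VC-HIT | VC [8, 4]
  [10] addr=0x12 blk=4 s=0: VC-HIT | VC [8, 12]

VC = [8, 12]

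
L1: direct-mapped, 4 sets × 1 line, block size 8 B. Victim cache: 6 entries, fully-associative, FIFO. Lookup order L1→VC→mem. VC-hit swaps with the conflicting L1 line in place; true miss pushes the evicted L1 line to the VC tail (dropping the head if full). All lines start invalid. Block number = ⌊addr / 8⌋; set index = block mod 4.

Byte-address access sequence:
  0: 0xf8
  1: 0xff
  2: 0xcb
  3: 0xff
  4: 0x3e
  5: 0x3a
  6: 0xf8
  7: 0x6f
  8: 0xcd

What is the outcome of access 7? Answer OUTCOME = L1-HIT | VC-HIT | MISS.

OUTCOME = MISS

  [0] addr=0xf8 blk=31 s=3: MISS | VC []
  [1] addr=0xff blk=31 s=3: L1-HIT | VC []
  [2] addr=0xcb blk=25 s=1: MISS | VC []
  [3] addr=0xff blk=31 s=3: L1-HIT | VC []
  [4] addr=0x3e blk=7 s=3: MISS | VC [31]
  [5] addr=0x3a blk=7 s=3: L1-HIT | VC [31]
  [6] addr=0xf8 blk=31 s=3: VC-HIT | VC [7]
  [7] addr=0x6f blk=13 s=1: MISS | VC [7, 25]
  [8] addr=0xcd blk=25 s=1: VC-HIT | VC [7, 13]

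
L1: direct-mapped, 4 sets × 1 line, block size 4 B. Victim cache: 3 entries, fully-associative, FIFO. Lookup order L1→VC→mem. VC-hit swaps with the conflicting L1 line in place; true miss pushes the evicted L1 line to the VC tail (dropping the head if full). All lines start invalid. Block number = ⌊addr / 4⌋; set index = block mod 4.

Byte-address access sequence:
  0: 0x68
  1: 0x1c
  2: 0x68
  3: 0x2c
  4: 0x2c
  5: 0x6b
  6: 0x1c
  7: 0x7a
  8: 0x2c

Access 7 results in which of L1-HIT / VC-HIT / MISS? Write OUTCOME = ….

OUTCOME = MISS

0: 0x68 (blk 26, set 2) → MISS  vc=[]
1: 0x1c (blk 7, set 3) → MISS  vc=[]
2: 0x68 (blk 26, set 2) → L1-HIT  vc=[]
3: 0x2c (blk 11, set 3) → MISS  vc=[7]
4: 0x2c (blk 11, set 3) → L1-HIT  vc=[7]
5: 0x6b (blk 26, set 2) → L1-HIT  vc=[7]
6: 0x1c (blk 7, set 3) → VC-HIT  vc=[11]
7: 0x7a (blk 30, set 2) → MISS  vc=[11, 26]
8: 0x2c (blk 11, set 3) → VC-HIT  vc=[7, 26]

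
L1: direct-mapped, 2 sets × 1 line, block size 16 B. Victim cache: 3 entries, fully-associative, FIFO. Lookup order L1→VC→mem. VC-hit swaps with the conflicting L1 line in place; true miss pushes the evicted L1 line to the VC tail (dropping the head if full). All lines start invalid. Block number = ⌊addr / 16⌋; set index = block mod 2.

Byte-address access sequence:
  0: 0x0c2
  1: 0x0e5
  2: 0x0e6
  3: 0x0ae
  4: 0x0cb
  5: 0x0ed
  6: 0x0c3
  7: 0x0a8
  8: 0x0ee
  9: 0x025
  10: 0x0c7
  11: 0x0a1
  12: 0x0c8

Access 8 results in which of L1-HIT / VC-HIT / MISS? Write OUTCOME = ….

OUTCOME = VC-HIT

#0 0xc2→b12/s0 MISS; vc=[]
#1 0xe5→b14/s0 MISS; vc=[12]
#2 0xe6→b14/s0 L1-HIT; vc=[12]
#3 0xae→b10/s0 MISS; vc=[12,14]
#4 0xcb→b12/s0 VC-HIT; vc=[10,14]
#5 0xed→b14/s0 VC-HIT; vc=[10,12]
#6 0xc3→b12/s0 VC-HIT; vc=[10,14]
#7 0xa8→b10/s0 VC-HIT; vc=[12,14]
#8 0xee→b14/s0 VC-HIT; vc=[12,10]
#9 0x25→b2/s0 MISS; vc=[12,10,14]
#10 0xc7→b12/s0 VC-HIT; vc=[2,10,14]
#11 0xa1→b10/s0 VC-HIT; vc=[2,12,14]
#12 0xc8→b12/s0 VC-HIT; vc=[2,10,14]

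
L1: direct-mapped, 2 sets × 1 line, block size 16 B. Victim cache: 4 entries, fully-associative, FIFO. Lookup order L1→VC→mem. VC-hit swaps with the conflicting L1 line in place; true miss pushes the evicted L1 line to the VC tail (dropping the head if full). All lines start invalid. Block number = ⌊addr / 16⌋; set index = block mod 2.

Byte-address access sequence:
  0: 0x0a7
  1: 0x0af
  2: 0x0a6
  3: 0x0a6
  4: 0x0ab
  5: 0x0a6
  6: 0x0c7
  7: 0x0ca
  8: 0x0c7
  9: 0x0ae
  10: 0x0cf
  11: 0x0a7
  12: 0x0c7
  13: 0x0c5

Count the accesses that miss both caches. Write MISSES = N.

0: 0xa7 (blk 10, set 0) → MISS  vc=[]
1: 0xaf (blk 10, set 0) → L1-HIT  vc=[]
2: 0xa6 (blk 10, set 0) → L1-HIT  vc=[]
3: 0xa6 (blk 10, set 0) → L1-HIT  vc=[]
4: 0xab (blk 10, set 0) → L1-HIT  vc=[]
5: 0xa6 (blk 10, set 0) → L1-HIT  vc=[]
6: 0xc7 (blk 12, set 0) → MISS  vc=[10]
7: 0xca (blk 12, set 0) → L1-HIT  vc=[10]
8: 0xc7 (blk 12, set 0) → L1-HIT  vc=[10]
9: 0xae (blk 10, set 0) → VC-HIT  vc=[12]
10: 0xcf (blk 12, set 0) → VC-HIT  vc=[10]
11: 0xa7 (blk 10, set 0) → VC-HIT  vc=[12]
12: 0xc7 (blk 12, set 0) → VC-HIT  vc=[10]
13: 0xc5 (blk 12, set 0) → L1-HIT  vc=[10]

MISSES = 2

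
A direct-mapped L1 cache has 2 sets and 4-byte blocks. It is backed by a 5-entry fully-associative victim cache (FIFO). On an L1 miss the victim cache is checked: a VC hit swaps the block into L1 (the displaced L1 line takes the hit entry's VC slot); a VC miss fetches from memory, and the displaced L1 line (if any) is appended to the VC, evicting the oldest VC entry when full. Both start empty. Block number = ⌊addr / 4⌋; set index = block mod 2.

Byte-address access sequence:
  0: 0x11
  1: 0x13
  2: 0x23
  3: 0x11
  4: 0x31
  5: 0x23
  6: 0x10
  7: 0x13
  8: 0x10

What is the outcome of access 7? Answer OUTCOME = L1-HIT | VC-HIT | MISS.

OUTCOME = L1-HIT

  [0] addr=0x11 blk=4 s=0: MISS | VC []
  [1] addr=0x13 blk=4 s=0: L1-HIT | VC []
  [2] addr=0x23 blk=8 s=0: MISS | VC [4]
  [3] addr=0x11 blk=4 s=0: VC-HIT | VC [8]
  [4] addr=0x31 blk=12 s=0: MISS | VC [8, 4]
  [5] addr=0x23 blk=8 s=0: VC-HIT | VC [12, 4]
  [6] addr=0x10 blk=4 s=0: VC-HIT | VC [12, 8]
  [7] addr=0x13 blk=4 s=0: L1-HIT | VC [12, 8]
  [8] addr=0x10 blk=4 s=0: L1-HIT | VC [12, 8]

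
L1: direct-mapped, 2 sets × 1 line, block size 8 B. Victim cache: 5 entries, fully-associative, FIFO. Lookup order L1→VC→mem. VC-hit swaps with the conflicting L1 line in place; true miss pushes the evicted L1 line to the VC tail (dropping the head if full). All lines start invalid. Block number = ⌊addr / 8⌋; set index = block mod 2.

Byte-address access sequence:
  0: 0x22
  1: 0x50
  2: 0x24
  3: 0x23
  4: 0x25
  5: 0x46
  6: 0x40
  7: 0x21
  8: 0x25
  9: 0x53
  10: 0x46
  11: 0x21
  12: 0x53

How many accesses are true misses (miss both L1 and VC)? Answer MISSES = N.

  [0] addr=0x22 blk=4 s=0: MISS | VC []
  [1] addr=0x50 blk=10 s=0: MISS | VC [4]
  [2] addr=0x24 blk=4 s=0: VC-HIT | VC [10]
  [3] addr=0x23 blk=4 s=0: L1-HIT | VC [10]
  [4] addr=0x25 blk=4 s=0: L1-HIT | VC [10]
  [5] addr=0x46 blk=8 s=0: MISS | VC [10, 4]
  [6] addr=0x40 blk=8 s=0: L1-HIT | VC [10, 4]
  [7] addr=0x21 blk=4 s=0: VC-HIT | VC [10, 8]
  [8] addr=0x25 blk=4 s=0: L1-HIT | VC [10, 8]
  [9] addr=0x53 blk=10 s=0: VC-HIT | VC [4, 8]
  [10] addr=0x46 blk=8 s=0: VC-HIT | VC [4, 10]
  [11] addr=0x21 blk=4 s=0: VC-HIT | VC [8, 10]
  [12] addr=0x53 blk=10 s=0: VC-HIT | VC [8, 4]

MISSES = 3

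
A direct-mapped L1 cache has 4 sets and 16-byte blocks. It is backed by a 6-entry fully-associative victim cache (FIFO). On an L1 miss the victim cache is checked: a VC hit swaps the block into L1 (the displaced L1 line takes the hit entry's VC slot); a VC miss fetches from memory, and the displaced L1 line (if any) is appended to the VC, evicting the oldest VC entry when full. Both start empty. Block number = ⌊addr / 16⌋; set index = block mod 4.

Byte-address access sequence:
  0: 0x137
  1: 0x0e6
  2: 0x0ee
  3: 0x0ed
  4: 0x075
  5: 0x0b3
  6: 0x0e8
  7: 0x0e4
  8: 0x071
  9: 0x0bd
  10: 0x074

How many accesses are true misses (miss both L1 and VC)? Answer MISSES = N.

MISSES = 4

#0 0x137→b19/s3 MISS; vc=[]
#1 0xe6→b14/s2 MISS; vc=[]
#2 0xee→b14/s2 L1-HIT; vc=[]
#3 0xed→b14/s2 L1-HIT; vc=[]
#4 0x75→b7/s3 MISS; vc=[19]
#5 0xb3→b11/s3 MISS; vc=[19,7]
#6 0xe8→b14/s2 L1-HIT; vc=[19,7]
#7 0xe4→b14/s2 L1-HIT; vc=[19,7]
#8 0x71→b7/s3 VC-HIT; vc=[19,11]
#9 0xbd→b11/s3 VC-HIT; vc=[19,7]
#10 0x74→b7/s3 VC-HIT; vc=[19,11]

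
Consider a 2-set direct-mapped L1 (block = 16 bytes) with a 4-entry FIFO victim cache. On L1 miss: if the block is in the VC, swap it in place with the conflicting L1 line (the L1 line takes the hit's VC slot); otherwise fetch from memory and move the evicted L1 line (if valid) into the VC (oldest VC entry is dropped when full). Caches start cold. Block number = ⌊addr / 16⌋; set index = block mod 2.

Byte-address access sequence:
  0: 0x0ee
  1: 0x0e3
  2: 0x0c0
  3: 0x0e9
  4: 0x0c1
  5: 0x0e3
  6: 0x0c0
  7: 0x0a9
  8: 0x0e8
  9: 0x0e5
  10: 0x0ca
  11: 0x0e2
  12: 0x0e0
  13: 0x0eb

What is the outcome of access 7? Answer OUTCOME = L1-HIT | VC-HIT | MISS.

#0 0xee→b14/s0 MISS; vc=[]
#1 0xe3→b14/s0 L1-HIT; vc=[]
#2 0xc0→b12/s0 MISS; vc=[14]
#3 0xe9→b14/s0 VC-HIT; vc=[12]
#4 0xc1→b12/s0 VC-HIT; vc=[14]
#5 0xe3→b14/s0 VC-HIT; vc=[12]
#6 0xc0→b12/s0 VC-HIT; vc=[14]
#7 0xa9→b10/s0 MISS; vc=[14,12]
#8 0xe8→b14/s0 VC-HIT; vc=[10,12]
#9 0xe5→b14/s0 L1-HIT; vc=[10,12]
#10 0xca→b12/s0 VC-HIT; vc=[10,14]
#11 0xe2→b14/s0 VC-HIT; vc=[10,12]
#12 0xe0→b14/s0 L1-HIT; vc=[10,12]
#13 0xeb→b14/s0 L1-HIT; vc=[10,12]

OUTCOME = MISS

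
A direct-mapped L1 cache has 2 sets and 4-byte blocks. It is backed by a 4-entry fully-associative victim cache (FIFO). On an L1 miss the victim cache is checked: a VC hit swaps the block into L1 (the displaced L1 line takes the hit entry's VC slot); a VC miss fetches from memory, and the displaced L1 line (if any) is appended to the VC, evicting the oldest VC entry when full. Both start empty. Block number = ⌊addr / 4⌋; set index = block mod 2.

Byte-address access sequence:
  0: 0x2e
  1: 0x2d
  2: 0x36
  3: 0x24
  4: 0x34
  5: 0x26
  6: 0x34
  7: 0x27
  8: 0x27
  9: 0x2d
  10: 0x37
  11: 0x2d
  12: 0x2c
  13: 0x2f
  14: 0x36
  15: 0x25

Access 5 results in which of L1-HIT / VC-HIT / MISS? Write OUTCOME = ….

0: 0x2e (blk 11, set 1) → MISS  vc=[]
1: 0x2d (blk 11, set 1) → L1-HIT  vc=[]
2: 0x36 (blk 13, set 1) → MISS  vc=[11]
3: 0x24 (blk 9, set 1) → MISS  vc=[11, 13]
4: 0x34 (blk 13, set 1) → VC-HIT  vc=[11, 9]
5: 0x26 (blk 9, set 1) → VC-HIT  vc=[11, 13]
6: 0x34 (blk 13, set 1) → VC-HIT  vc=[11, 9]
7: 0x27 (blk 9, set 1) → VC-HIT  vc=[11, 13]
8: 0x27 (blk 9, set 1) → L1-HIT  vc=[11, 13]
9: 0x2d (blk 11, set 1) → VC-HIT  vc=[9, 13]
10: 0x37 (blk 13, set 1) → VC-HIT  vc=[9, 11]
11: 0x2d (blk 11, set 1) → VC-HIT  vc=[9, 13]
12: 0x2c (blk 11, set 1) → L1-HIT  vc=[9, 13]
13: 0x2f (blk 11, set 1) → L1-HIT  vc=[9, 13]
14: 0x36 (blk 13, set 1) → VC-HIT  vc=[9, 11]
15: 0x25 (blk 9, set 1) → VC-HIT  vc=[13, 11]

OUTCOME = VC-HIT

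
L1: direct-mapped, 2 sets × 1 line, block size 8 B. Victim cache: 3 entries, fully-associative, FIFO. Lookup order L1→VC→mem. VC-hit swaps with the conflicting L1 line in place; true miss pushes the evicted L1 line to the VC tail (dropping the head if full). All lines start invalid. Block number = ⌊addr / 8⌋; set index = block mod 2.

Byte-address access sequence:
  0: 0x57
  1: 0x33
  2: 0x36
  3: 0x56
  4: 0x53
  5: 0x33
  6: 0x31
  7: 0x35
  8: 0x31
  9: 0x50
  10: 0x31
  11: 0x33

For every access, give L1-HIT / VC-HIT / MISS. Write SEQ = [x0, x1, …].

SEQ = [MISS, MISS, L1-HIT, VC-HIT, L1-HIT, VC-HIT, L1-HIT, L1-HIT, L1-HIT, VC-HIT, VC-HIT, L1-HIT]

#0 0x57→b10/s0 MISS; vc=[]
#1 0x33→b6/s0 MISS; vc=[10]
#2 0x36→b6/s0 L1-HIT; vc=[10]
#3 0x56→b10/s0 VC-HIT; vc=[6]
#4 0x53→b10/s0 L1-HIT; vc=[6]
#5 0x33→b6/s0 VC-HIT; vc=[10]
#6 0x31→b6/s0 L1-HIT; vc=[10]
#7 0x35→b6/s0 L1-HIT; vc=[10]
#8 0x31→b6/s0 L1-HIT; vc=[10]
#9 0x50→b10/s0 VC-HIT; vc=[6]
#10 0x31→b6/s0 VC-HIT; vc=[10]
#11 0x33→b6/s0 L1-HIT; vc=[10]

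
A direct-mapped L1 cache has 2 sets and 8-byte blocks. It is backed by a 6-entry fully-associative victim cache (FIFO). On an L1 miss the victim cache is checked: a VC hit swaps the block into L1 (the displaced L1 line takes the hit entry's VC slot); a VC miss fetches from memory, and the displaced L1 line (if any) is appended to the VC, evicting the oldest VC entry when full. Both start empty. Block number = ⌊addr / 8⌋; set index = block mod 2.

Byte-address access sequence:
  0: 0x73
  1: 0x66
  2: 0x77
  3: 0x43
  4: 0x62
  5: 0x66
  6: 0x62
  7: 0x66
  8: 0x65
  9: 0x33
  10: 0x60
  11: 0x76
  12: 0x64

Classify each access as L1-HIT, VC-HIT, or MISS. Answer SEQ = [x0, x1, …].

SEQ = [MISS, MISS, VC-HIT, MISS, VC-HIT, L1-HIT, L1-HIT, L1-HIT, L1-HIT, MISS, VC-HIT, VC-HIT, VC-HIT]

#0 0x73→b14/s0 MISS; vc=[]
#1 0x66→b12/s0 MISS; vc=[14]
#2 0x77→b14/s0 VC-HIT; vc=[12]
#3 0x43→b8/s0 MISS; vc=[12,14]
#4 0x62→b12/s0 VC-HIT; vc=[8,14]
#5 0x66→b12/s0 L1-HIT; vc=[8,14]
#6 0x62→b12/s0 L1-HIT; vc=[8,14]
#7 0x66→b12/s0 L1-HIT; vc=[8,14]
#8 0x65→b12/s0 L1-HIT; vc=[8,14]
#9 0x33→b6/s0 MISS; vc=[8,14,12]
#10 0x60→b12/s0 VC-HIT; vc=[8,14,6]
#11 0x76→b14/s0 VC-HIT; vc=[8,12,6]
#12 0x64→b12/s0 VC-HIT; vc=[8,14,6]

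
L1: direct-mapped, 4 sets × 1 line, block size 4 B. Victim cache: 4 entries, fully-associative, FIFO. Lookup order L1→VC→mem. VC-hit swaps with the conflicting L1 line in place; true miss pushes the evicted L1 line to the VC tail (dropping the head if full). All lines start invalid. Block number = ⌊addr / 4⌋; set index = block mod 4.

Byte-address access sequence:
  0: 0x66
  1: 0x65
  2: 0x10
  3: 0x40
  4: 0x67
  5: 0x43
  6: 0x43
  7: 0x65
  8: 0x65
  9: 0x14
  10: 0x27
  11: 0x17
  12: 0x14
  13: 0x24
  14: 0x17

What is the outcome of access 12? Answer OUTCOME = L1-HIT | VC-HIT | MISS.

OUTCOME = L1-HIT

0: 0x66 (blk 25, set 1) → MISS  vc=[]
1: 0x65 (blk 25, set 1) → L1-HIT  vc=[]
2: 0x10 (blk 4, set 0) → MISS  vc=[]
3: 0x40 (blk 16, set 0) → MISS  vc=[4]
4: 0x67 (blk 25, set 1) → L1-HIT  vc=[4]
5: 0x43 (blk 16, set 0) → L1-HIT  vc=[4]
6: 0x43 (blk 16, set 0) → L1-HIT  vc=[4]
7: 0x65 (blk 25, set 1) → L1-HIT  vc=[4]
8: 0x65 (blk 25, set 1) → L1-HIT  vc=[4]
9: 0x14 (blk 5, set 1) → MISS  vc=[4, 25]
10: 0x27 (blk 9, set 1) → MISS  vc=[4, 25, 5]
11: 0x17 (blk 5, set 1) → VC-HIT  vc=[4, 25, 9]
12: 0x14 (blk 5, set 1) → L1-HIT  vc=[4, 25, 9]
13: 0x24 (blk 9, set 1) → VC-HIT  vc=[4, 25, 5]
14: 0x17 (blk 5, set 1) → VC-HIT  vc=[4, 25, 9]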